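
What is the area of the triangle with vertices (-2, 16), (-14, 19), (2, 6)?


Area = |x1(y2-y3) + x2(y3-y1) + x3(y1-y2)| / 2
= |-2*(19-6) + -14*(6-16) + 2*(16-19)| / 2
= 54

54


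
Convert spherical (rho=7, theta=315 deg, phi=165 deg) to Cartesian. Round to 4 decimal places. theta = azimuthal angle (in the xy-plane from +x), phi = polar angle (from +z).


x = 7 * sin(165) * cos(315) = 1.2811
y = 7 * sin(165) * sin(315) = -1.2811
z = 7 * cos(165) = -6.7615

(1.2811, -1.2811, -6.7615)


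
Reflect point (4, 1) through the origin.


Reflection through origin: (x, y) -> (-x, -y)
(4, 1) -> (-4, -1)

(-4, -1)


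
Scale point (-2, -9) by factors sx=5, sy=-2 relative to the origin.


Scaling: (x*sx, y*sy) = (-2*5, -9*-2) = (-10, 18)

(-10, 18)


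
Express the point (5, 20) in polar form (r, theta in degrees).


r = sqrt(5^2 + 20^2) = 20.6155
theta = atan2(20, 5) = 75.9638 degrees

r = 20.6155, theta = 75.9638 degrees


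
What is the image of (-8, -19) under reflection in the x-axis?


Reflection across x-axis: (x, y) -> (x, -y)
(-8, -19) -> (-8, 19)

(-8, 19)


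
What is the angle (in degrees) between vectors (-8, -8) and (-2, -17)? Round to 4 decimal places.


dot = -8*-2 + -8*-17 = 152
|u| = 11.3137, |v| = 17.1172
cos(angle) = 0.7849
angle = 38.2902 degrees

38.2902 degrees


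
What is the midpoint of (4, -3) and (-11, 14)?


Midpoint = ((4+-11)/2, (-3+14)/2) = (-3.5, 5.5)

(-3.5, 5.5)


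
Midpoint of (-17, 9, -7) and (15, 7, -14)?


Midpoint = ((-17+15)/2, (9+7)/2, (-7+-14)/2) = (-1, 8, -10.5)

(-1, 8, -10.5)


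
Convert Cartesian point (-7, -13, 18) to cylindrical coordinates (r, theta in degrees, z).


r = sqrt((-7)^2 + (-13)^2) = 14.7648
theta = atan2(-13, -7) = 241.6992 deg
z = 18

r = 14.7648, theta = 241.6992 deg, z = 18


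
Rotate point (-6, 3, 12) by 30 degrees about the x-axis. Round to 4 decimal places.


x' = -6
y' = 3*cos(30) - 12*sin(30) = -3.4019
z' = 3*sin(30) + 12*cos(30) = 11.8923

(-6, -3.4019, 11.8923)


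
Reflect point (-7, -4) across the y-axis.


Reflection across y-axis: (x, y) -> (-x, y)
(-7, -4) -> (7, -4)

(7, -4)


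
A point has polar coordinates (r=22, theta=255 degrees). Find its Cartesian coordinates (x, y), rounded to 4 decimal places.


x = 22 * cos(255) = -5.694
y = 22 * sin(255) = -21.2504

(-5.694, -21.2504)


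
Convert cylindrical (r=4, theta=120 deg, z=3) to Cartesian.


x = 4 * cos(120) = -2
y = 4 * sin(120) = 3.4641
z = 3

(-2, 3.4641, 3)


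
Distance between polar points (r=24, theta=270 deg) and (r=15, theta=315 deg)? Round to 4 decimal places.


d = sqrt(r1^2 + r2^2 - 2*r1*r2*cos(t2-t1))
d = sqrt(24^2 + 15^2 - 2*24*15*cos(315-270)) = 17.0846

17.0846


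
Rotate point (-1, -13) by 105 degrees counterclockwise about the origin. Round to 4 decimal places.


x' = -1*cos(105) - -13*sin(105) = 12.8159
y' = -1*sin(105) + -13*cos(105) = 2.3987

(12.8159, 2.3987)


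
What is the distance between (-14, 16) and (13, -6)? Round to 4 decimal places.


d = sqrt((13--14)^2 + (-6-16)^2) = 34.8281

34.8281


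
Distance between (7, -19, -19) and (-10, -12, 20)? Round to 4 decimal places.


d = sqrt((-10-7)^2 + (-12--19)^2 + (20--19)^2) = 43.1161

43.1161


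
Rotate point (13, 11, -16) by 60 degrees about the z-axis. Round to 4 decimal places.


x' = 13*cos(60) - 11*sin(60) = -3.0263
y' = 13*sin(60) + 11*cos(60) = 16.7583
z' = -16

(-3.0263, 16.7583, -16)


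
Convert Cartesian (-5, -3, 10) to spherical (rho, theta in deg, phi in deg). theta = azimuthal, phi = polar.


rho = sqrt((-5)^2 + (-3)^2 + 10^2) = 11.5758
theta = atan2(-3, -5) = 210.9638 deg
phi = acos(10/11.5758) = 30.2463 deg

rho = 11.5758, theta = 210.9638 deg, phi = 30.2463 deg


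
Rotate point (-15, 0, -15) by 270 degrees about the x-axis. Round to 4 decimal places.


x' = -15
y' = 0*cos(270) - -15*sin(270) = -15
z' = 0*sin(270) + -15*cos(270) = 0

(-15, -15, 0)


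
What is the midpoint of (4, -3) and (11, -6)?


Midpoint = ((4+11)/2, (-3+-6)/2) = (7.5, -4.5)

(7.5, -4.5)


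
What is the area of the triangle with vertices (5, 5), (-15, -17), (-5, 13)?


Area = |x1(y2-y3) + x2(y3-y1) + x3(y1-y2)| / 2
= |5*(-17-13) + -15*(13-5) + -5*(5--17)| / 2
= 190

190


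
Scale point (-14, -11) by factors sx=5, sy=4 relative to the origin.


Scaling: (x*sx, y*sy) = (-14*5, -11*4) = (-70, -44)

(-70, -44)


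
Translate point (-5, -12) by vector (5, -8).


Translation: (x+dx, y+dy) = (-5+5, -12+-8) = (0, -20)

(0, -20)


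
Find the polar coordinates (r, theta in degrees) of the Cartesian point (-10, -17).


r = sqrt((-10)^2 + (-17)^2) = 19.7231
theta = atan2(-17, -10) = 239.5345 degrees

r = 19.7231, theta = 239.5345 degrees


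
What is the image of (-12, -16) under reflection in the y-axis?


Reflection across y-axis: (x, y) -> (-x, y)
(-12, -16) -> (12, -16)

(12, -16)


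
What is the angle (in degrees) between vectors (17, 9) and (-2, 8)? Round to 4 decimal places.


dot = 17*-2 + 9*8 = 38
|u| = 19.2354, |v| = 8.2462
cos(angle) = 0.2396
angle = 76.139 degrees

76.139 degrees


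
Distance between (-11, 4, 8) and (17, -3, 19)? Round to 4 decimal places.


d = sqrt((17--11)^2 + (-3-4)^2 + (19-8)^2) = 30.8869

30.8869


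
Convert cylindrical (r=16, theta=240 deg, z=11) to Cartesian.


x = 16 * cos(240) = -8
y = 16 * sin(240) = -13.8564
z = 11

(-8, -13.8564, 11)


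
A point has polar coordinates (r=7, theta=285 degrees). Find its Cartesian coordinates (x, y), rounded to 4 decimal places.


x = 7 * cos(285) = 1.8117
y = 7 * sin(285) = -6.7615

(1.8117, -6.7615)


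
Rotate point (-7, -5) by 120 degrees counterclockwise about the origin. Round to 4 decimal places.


x' = -7*cos(120) - -5*sin(120) = 7.8301
y' = -7*sin(120) + -5*cos(120) = -3.5622

(7.8301, -3.5622)


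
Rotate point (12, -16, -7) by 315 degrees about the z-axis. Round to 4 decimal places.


x' = 12*cos(315) - -16*sin(315) = -2.8284
y' = 12*sin(315) + -16*cos(315) = -19.799
z' = -7

(-2.8284, -19.799, -7)


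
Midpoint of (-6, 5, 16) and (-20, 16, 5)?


Midpoint = ((-6+-20)/2, (5+16)/2, (16+5)/2) = (-13, 10.5, 10.5)

(-13, 10.5, 10.5)


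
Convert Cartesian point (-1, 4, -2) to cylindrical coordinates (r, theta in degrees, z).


r = sqrt((-1)^2 + 4^2) = 4.1231
theta = atan2(4, -1) = 104.0362 deg
z = -2

r = 4.1231, theta = 104.0362 deg, z = -2


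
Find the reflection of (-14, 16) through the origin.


Reflection through origin: (x, y) -> (-x, -y)
(-14, 16) -> (14, -16)

(14, -16)


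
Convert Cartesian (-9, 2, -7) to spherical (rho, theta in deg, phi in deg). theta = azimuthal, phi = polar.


rho = sqrt((-9)^2 + 2^2 + (-7)^2) = 11.5758
theta = atan2(2, -9) = 167.4712 deg
phi = acos(-7/11.5758) = 127.2078 deg

rho = 11.5758, theta = 167.4712 deg, phi = 127.2078 deg


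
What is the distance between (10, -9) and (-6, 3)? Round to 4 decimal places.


d = sqrt((-6-10)^2 + (3--9)^2) = 20

20


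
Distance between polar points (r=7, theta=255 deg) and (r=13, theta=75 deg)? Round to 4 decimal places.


d = sqrt(r1^2 + r2^2 - 2*r1*r2*cos(t2-t1))
d = sqrt(7^2 + 13^2 - 2*7*13*cos(75-255)) = 20

20


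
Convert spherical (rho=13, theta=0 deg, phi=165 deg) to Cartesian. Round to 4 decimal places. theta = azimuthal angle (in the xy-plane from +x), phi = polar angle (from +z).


x = 13 * sin(165) * cos(0) = 3.3646
y = 13 * sin(165) * sin(0) = 0
z = 13 * cos(165) = -12.557

(3.3646, 0, -12.557)


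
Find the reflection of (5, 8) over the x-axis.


Reflection across x-axis: (x, y) -> (x, -y)
(5, 8) -> (5, -8)

(5, -8)


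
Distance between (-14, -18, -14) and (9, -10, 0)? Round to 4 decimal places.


d = sqrt((9--14)^2 + (-10--18)^2 + (0--14)^2) = 28.0891

28.0891


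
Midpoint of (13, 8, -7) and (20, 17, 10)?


Midpoint = ((13+20)/2, (8+17)/2, (-7+10)/2) = (16.5, 12.5, 1.5)

(16.5, 12.5, 1.5)


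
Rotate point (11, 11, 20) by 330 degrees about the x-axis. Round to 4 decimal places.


x' = 11
y' = 11*cos(330) - 20*sin(330) = 19.5263
z' = 11*sin(330) + 20*cos(330) = 11.8205

(11, 19.5263, 11.8205)


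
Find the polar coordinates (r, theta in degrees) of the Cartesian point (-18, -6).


r = sqrt((-18)^2 + (-6)^2) = 18.9737
theta = atan2(-6, -18) = 198.4349 degrees

r = 18.9737, theta = 198.4349 degrees


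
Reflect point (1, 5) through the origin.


Reflection through origin: (x, y) -> (-x, -y)
(1, 5) -> (-1, -5)

(-1, -5)


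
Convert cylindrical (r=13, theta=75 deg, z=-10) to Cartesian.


x = 13 * cos(75) = 3.3646
y = 13 * sin(75) = 12.557
z = -10

(3.3646, 12.557, -10)


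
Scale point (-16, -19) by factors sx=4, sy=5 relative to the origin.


Scaling: (x*sx, y*sy) = (-16*4, -19*5) = (-64, -95)

(-64, -95)


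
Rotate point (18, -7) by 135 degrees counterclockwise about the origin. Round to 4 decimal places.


x' = 18*cos(135) - -7*sin(135) = -7.7782
y' = 18*sin(135) + -7*cos(135) = 17.6777

(-7.7782, 17.6777)


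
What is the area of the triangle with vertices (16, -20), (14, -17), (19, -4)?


Area = |x1(y2-y3) + x2(y3-y1) + x3(y1-y2)| / 2
= |16*(-17--4) + 14*(-4--20) + 19*(-20--17)| / 2
= 20.5

20.5


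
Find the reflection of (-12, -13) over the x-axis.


Reflection across x-axis: (x, y) -> (x, -y)
(-12, -13) -> (-12, 13)

(-12, 13)


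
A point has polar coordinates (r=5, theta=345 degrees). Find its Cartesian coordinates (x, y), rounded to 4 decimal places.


x = 5 * cos(345) = 4.8296
y = 5 * sin(345) = -1.2941

(4.8296, -1.2941)


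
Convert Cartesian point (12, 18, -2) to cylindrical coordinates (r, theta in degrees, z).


r = sqrt(12^2 + 18^2) = 21.6333
theta = atan2(18, 12) = 56.3099 deg
z = -2

r = 21.6333, theta = 56.3099 deg, z = -2


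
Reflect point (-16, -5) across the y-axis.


Reflection across y-axis: (x, y) -> (-x, y)
(-16, -5) -> (16, -5)

(16, -5)


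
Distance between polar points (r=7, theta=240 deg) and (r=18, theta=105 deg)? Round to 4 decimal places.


d = sqrt(r1^2 + r2^2 - 2*r1*r2*cos(t2-t1))
d = sqrt(7^2 + 18^2 - 2*7*18*cos(105-240)) = 23.4775

23.4775


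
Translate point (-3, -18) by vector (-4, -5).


Translation: (x+dx, y+dy) = (-3+-4, -18+-5) = (-7, -23)

(-7, -23)


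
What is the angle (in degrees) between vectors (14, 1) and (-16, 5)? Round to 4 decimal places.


dot = 14*-16 + 1*5 = -219
|u| = 14.0357, |v| = 16.7631
cos(angle) = -0.9308
angle = 158.5604 degrees

158.5604 degrees


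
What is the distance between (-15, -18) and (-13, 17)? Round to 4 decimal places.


d = sqrt((-13--15)^2 + (17--18)^2) = 35.0571

35.0571


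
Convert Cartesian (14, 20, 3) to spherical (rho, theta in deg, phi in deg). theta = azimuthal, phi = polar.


rho = sqrt(14^2 + 20^2 + 3^2) = 24.5967
theta = atan2(20, 14) = 55.008 deg
phi = acos(3/24.5967) = 82.9943 deg

rho = 24.5967, theta = 55.008 deg, phi = 82.9943 deg


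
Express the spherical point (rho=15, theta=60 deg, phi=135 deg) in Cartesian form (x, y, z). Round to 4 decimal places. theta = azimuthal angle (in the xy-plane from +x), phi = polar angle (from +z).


x = 15 * sin(135) * cos(60) = 5.3033
y = 15 * sin(135) * sin(60) = 9.1856
z = 15 * cos(135) = -10.6066

(5.3033, 9.1856, -10.6066)


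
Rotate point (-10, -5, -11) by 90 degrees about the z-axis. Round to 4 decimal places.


x' = -10*cos(90) - -5*sin(90) = 5
y' = -10*sin(90) + -5*cos(90) = -10
z' = -11

(5, -10, -11)


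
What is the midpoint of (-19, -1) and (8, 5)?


Midpoint = ((-19+8)/2, (-1+5)/2) = (-5.5, 2)

(-5.5, 2)


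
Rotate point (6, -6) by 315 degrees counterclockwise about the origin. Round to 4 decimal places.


x' = 6*cos(315) - -6*sin(315) = 0
y' = 6*sin(315) + -6*cos(315) = -8.4853

(0, -8.4853)


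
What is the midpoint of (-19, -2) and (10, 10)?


Midpoint = ((-19+10)/2, (-2+10)/2) = (-4.5, 4)

(-4.5, 4)


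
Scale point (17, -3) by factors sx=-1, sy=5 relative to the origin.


Scaling: (x*sx, y*sy) = (17*-1, -3*5) = (-17, -15)

(-17, -15)


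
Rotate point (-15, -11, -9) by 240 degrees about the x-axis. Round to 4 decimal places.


x' = -15
y' = -11*cos(240) - -9*sin(240) = -2.2942
z' = -11*sin(240) + -9*cos(240) = 14.0263

(-15, -2.2942, 14.0263)


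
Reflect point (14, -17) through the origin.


Reflection through origin: (x, y) -> (-x, -y)
(14, -17) -> (-14, 17)

(-14, 17)


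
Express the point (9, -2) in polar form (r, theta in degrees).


r = sqrt(9^2 + (-2)^2) = 9.2195
theta = atan2(-2, 9) = 347.4712 degrees

r = 9.2195, theta = 347.4712 degrees


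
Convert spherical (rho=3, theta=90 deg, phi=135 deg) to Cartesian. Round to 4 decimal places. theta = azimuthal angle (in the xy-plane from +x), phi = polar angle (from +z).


x = 3 * sin(135) * cos(90) = 0
y = 3 * sin(135) * sin(90) = 2.1213
z = 3 * cos(135) = -2.1213

(0, 2.1213, -2.1213)


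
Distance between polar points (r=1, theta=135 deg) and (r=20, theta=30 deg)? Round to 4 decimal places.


d = sqrt(r1^2 + r2^2 - 2*r1*r2*cos(t2-t1))
d = sqrt(1^2 + 20^2 - 2*1*20*cos(30-135)) = 20.2818

20.2818


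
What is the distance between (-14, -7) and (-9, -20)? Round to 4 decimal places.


d = sqrt((-9--14)^2 + (-20--7)^2) = 13.9284

13.9284


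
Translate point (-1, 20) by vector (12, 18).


Translation: (x+dx, y+dy) = (-1+12, 20+18) = (11, 38)

(11, 38)


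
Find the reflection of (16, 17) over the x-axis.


Reflection across x-axis: (x, y) -> (x, -y)
(16, 17) -> (16, -17)

(16, -17)


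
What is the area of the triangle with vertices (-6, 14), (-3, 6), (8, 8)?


Area = |x1(y2-y3) + x2(y3-y1) + x3(y1-y2)| / 2
= |-6*(6-8) + -3*(8-14) + 8*(14-6)| / 2
= 47

47


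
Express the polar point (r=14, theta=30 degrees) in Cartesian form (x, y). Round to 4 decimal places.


x = 14 * cos(30) = 12.1244
y = 14 * sin(30) = 7

(12.1244, 7)


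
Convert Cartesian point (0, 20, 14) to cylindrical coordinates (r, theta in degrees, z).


r = sqrt(0^2 + 20^2) = 20
theta = atan2(20, 0) = 90 deg
z = 14

r = 20, theta = 90 deg, z = 14


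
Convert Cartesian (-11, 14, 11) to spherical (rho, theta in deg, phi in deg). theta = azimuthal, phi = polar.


rho = sqrt((-11)^2 + 14^2 + 11^2) = 20.9284
theta = atan2(14, -11) = 128.1572 deg
phi = acos(11/20.9284) = 58.2913 deg

rho = 20.9284, theta = 128.1572 deg, phi = 58.2913 deg


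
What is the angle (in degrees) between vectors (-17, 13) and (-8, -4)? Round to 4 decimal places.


dot = -17*-8 + 13*-4 = 84
|u| = 21.4009, |v| = 8.9443
cos(angle) = 0.4388
angle = 63.9704 degrees

63.9704 degrees


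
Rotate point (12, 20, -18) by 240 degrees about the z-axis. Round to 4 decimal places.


x' = 12*cos(240) - 20*sin(240) = 11.3205
y' = 12*sin(240) + 20*cos(240) = -20.3923
z' = -18

(11.3205, -20.3923, -18)


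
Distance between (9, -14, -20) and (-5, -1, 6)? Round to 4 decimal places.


d = sqrt((-5-9)^2 + (-1--14)^2 + (6--20)^2) = 32.2645

32.2645


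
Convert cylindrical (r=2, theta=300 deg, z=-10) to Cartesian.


x = 2 * cos(300) = 1
y = 2 * sin(300) = -1.7321
z = -10

(1, -1.7321, -10)


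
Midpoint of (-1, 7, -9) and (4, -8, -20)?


Midpoint = ((-1+4)/2, (7+-8)/2, (-9+-20)/2) = (1.5, -0.5, -14.5)

(1.5, -0.5, -14.5)


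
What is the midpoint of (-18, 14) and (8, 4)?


Midpoint = ((-18+8)/2, (14+4)/2) = (-5, 9)

(-5, 9)


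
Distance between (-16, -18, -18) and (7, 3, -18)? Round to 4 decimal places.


d = sqrt((7--16)^2 + (3--18)^2 + (-18--18)^2) = 31.1448

31.1448


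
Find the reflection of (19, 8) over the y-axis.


Reflection across y-axis: (x, y) -> (-x, y)
(19, 8) -> (-19, 8)

(-19, 8)


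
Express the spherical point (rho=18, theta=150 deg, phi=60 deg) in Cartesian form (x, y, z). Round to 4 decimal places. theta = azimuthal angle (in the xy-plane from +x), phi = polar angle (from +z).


x = 18 * sin(60) * cos(150) = -13.5
y = 18 * sin(60) * sin(150) = 7.7942
z = 18 * cos(60) = 9

(-13.5, 7.7942, 9)


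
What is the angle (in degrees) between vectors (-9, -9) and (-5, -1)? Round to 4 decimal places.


dot = -9*-5 + -9*-1 = 54
|u| = 12.7279, |v| = 5.099
cos(angle) = 0.8321
angle = 33.6901 degrees

33.6901 degrees


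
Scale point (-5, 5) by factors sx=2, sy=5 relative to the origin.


Scaling: (x*sx, y*sy) = (-5*2, 5*5) = (-10, 25)

(-10, 25)


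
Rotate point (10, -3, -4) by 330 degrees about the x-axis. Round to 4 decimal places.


x' = 10
y' = -3*cos(330) - -4*sin(330) = -4.5981
z' = -3*sin(330) + -4*cos(330) = -1.9641

(10, -4.5981, -1.9641)


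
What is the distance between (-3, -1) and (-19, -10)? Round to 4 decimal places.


d = sqrt((-19--3)^2 + (-10--1)^2) = 18.3576

18.3576


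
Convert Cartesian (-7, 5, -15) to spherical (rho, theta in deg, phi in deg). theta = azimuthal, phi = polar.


rho = sqrt((-7)^2 + 5^2 + (-15)^2) = 17.2916
theta = atan2(5, -7) = 144.4623 deg
phi = acos(-15/17.2916) = 150.1662 deg

rho = 17.2916, theta = 144.4623 deg, phi = 150.1662 deg


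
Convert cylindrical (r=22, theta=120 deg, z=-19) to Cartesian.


x = 22 * cos(120) = -11
y = 22 * sin(120) = 19.0526
z = -19

(-11, 19.0526, -19)


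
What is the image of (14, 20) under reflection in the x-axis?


Reflection across x-axis: (x, y) -> (x, -y)
(14, 20) -> (14, -20)

(14, -20)


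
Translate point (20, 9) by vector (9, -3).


Translation: (x+dx, y+dy) = (20+9, 9+-3) = (29, 6)

(29, 6)


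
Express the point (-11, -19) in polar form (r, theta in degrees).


r = sqrt((-11)^2 + (-19)^2) = 21.9545
theta = atan2(-19, -11) = 239.9314 degrees

r = 21.9545, theta = 239.9314 degrees


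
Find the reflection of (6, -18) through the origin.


Reflection through origin: (x, y) -> (-x, -y)
(6, -18) -> (-6, 18)

(-6, 18)


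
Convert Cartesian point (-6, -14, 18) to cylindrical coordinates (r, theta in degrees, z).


r = sqrt((-6)^2 + (-14)^2) = 15.2315
theta = atan2(-14, -6) = 246.8014 deg
z = 18

r = 15.2315, theta = 246.8014 deg, z = 18


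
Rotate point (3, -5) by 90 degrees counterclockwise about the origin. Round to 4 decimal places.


x' = 3*cos(90) - -5*sin(90) = 5
y' = 3*sin(90) + -5*cos(90) = 3

(5, 3)


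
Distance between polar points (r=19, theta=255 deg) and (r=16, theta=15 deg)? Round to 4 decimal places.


d = sqrt(r1^2 + r2^2 - 2*r1*r2*cos(t2-t1))
d = sqrt(19^2 + 16^2 - 2*19*16*cos(15-255)) = 30.348

30.348


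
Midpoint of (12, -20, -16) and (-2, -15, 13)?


Midpoint = ((12+-2)/2, (-20+-15)/2, (-16+13)/2) = (5, -17.5, -1.5)

(5, -17.5, -1.5)


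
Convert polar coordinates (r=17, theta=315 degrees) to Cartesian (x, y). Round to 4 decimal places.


x = 17 * cos(315) = 12.0208
y = 17 * sin(315) = -12.0208

(12.0208, -12.0208)


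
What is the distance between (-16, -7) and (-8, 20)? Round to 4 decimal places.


d = sqrt((-8--16)^2 + (20--7)^2) = 28.1603

28.1603


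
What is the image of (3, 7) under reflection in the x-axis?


Reflection across x-axis: (x, y) -> (x, -y)
(3, 7) -> (3, -7)

(3, -7)


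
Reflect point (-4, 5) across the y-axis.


Reflection across y-axis: (x, y) -> (-x, y)
(-4, 5) -> (4, 5)

(4, 5)


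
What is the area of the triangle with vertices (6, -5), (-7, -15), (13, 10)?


Area = |x1(y2-y3) + x2(y3-y1) + x3(y1-y2)| / 2
= |6*(-15-10) + -7*(10--5) + 13*(-5--15)| / 2
= 62.5

62.5


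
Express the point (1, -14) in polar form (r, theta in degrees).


r = sqrt(1^2 + (-14)^2) = 14.0357
theta = atan2(-14, 1) = 274.0856 degrees

r = 14.0357, theta = 274.0856 degrees


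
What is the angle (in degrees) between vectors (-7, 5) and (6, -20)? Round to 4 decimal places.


dot = -7*6 + 5*-20 = -142
|u| = 8.6023, |v| = 20.8806
cos(angle) = -0.7905
angle = 142.2369 degrees

142.2369 degrees


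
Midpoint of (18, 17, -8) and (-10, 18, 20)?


Midpoint = ((18+-10)/2, (17+18)/2, (-8+20)/2) = (4, 17.5, 6)

(4, 17.5, 6)


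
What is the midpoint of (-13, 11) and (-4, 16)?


Midpoint = ((-13+-4)/2, (11+16)/2) = (-8.5, 13.5)

(-8.5, 13.5)


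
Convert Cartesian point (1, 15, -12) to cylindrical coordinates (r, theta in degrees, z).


r = sqrt(1^2 + 15^2) = 15.0333
theta = atan2(15, 1) = 86.1859 deg
z = -12

r = 15.0333, theta = 86.1859 deg, z = -12


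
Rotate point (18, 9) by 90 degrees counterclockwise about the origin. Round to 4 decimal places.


x' = 18*cos(90) - 9*sin(90) = -9
y' = 18*sin(90) + 9*cos(90) = 18

(-9, 18)


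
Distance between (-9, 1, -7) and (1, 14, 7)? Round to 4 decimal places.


d = sqrt((1--9)^2 + (14-1)^2 + (7--7)^2) = 21.5639

21.5639


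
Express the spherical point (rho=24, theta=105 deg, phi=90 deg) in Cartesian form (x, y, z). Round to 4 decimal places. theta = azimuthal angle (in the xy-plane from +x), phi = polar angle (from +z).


x = 24 * sin(90) * cos(105) = -6.2117
y = 24 * sin(90) * sin(105) = 23.1822
z = 24 * cos(90) = 0

(-6.2117, 23.1822, 0)


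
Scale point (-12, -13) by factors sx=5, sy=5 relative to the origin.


Scaling: (x*sx, y*sy) = (-12*5, -13*5) = (-60, -65)

(-60, -65)


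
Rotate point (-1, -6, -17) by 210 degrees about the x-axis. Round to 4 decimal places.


x' = -1
y' = -6*cos(210) - -17*sin(210) = -3.3038
z' = -6*sin(210) + -17*cos(210) = 17.7224

(-1, -3.3038, 17.7224)


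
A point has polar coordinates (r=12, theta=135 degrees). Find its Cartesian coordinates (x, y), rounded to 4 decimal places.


x = 12 * cos(135) = -8.4853
y = 12 * sin(135) = 8.4853

(-8.4853, 8.4853)


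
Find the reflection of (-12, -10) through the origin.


Reflection through origin: (x, y) -> (-x, -y)
(-12, -10) -> (12, 10)

(12, 10)


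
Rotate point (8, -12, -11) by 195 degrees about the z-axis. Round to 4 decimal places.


x' = 8*cos(195) - -12*sin(195) = -10.8332
y' = 8*sin(195) + -12*cos(195) = 9.5206
z' = -11

(-10.8332, 9.5206, -11)


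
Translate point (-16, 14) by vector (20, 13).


Translation: (x+dx, y+dy) = (-16+20, 14+13) = (4, 27)

(4, 27)


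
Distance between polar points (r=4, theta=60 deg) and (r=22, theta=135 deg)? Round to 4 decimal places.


d = sqrt(r1^2 + r2^2 - 2*r1*r2*cos(t2-t1))
d = sqrt(4^2 + 22^2 - 2*4*22*cos(135-60)) = 21.3178

21.3178


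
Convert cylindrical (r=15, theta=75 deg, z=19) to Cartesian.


x = 15 * cos(75) = 3.8823
y = 15 * sin(75) = 14.4889
z = 19

(3.8823, 14.4889, 19)


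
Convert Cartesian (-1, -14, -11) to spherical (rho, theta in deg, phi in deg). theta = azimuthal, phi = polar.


rho = sqrt((-1)^2 + (-14)^2 + (-11)^2) = 17.8326
theta = atan2(-14, -1) = 265.9144 deg
phi = acos(-11/17.8326) = 128.0864 deg

rho = 17.8326, theta = 265.9144 deg, phi = 128.0864 deg


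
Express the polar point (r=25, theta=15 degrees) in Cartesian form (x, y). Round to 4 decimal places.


x = 25 * cos(15) = 24.1481
y = 25 * sin(15) = 6.4705

(24.1481, 6.4705)


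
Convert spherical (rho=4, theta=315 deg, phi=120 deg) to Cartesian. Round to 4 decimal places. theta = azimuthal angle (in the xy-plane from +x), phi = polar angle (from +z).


x = 4 * sin(120) * cos(315) = 2.4495
y = 4 * sin(120) * sin(315) = -2.4495
z = 4 * cos(120) = -2

(2.4495, -2.4495, -2)


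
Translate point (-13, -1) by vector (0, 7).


Translation: (x+dx, y+dy) = (-13+0, -1+7) = (-13, 6)

(-13, 6)


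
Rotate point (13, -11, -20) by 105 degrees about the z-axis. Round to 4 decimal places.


x' = 13*cos(105) - -11*sin(105) = 7.2605
y' = 13*sin(105) + -11*cos(105) = 15.404
z' = -20

(7.2605, 15.404, -20)


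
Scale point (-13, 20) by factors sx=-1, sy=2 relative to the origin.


Scaling: (x*sx, y*sy) = (-13*-1, 20*2) = (13, 40)

(13, 40)


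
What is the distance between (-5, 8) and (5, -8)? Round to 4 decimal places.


d = sqrt((5--5)^2 + (-8-8)^2) = 18.868

18.868


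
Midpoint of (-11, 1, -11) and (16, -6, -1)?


Midpoint = ((-11+16)/2, (1+-6)/2, (-11+-1)/2) = (2.5, -2.5, -6)

(2.5, -2.5, -6)


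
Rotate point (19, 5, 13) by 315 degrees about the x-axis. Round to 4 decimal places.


x' = 19
y' = 5*cos(315) - 13*sin(315) = 12.7279
z' = 5*sin(315) + 13*cos(315) = 5.6569

(19, 12.7279, 5.6569)


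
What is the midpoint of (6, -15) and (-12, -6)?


Midpoint = ((6+-12)/2, (-15+-6)/2) = (-3, -10.5)

(-3, -10.5)


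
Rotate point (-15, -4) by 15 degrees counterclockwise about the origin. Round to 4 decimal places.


x' = -15*cos(15) - -4*sin(15) = -13.4536
y' = -15*sin(15) + -4*cos(15) = -7.746

(-13.4536, -7.746)


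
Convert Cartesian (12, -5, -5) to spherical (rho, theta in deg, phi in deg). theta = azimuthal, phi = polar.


rho = sqrt(12^2 + (-5)^2 + (-5)^2) = 13.9284
theta = atan2(-5, 12) = 337.3801 deg
phi = acos(-5/13.9284) = 111.0375 deg

rho = 13.9284, theta = 337.3801 deg, phi = 111.0375 deg


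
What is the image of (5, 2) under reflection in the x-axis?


Reflection across x-axis: (x, y) -> (x, -y)
(5, 2) -> (5, -2)

(5, -2)


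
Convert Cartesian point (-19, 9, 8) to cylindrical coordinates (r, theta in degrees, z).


r = sqrt((-19)^2 + 9^2) = 21.0238
theta = atan2(9, -19) = 154.6538 deg
z = 8

r = 21.0238, theta = 154.6538 deg, z = 8


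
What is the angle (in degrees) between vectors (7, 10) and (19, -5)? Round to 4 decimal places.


dot = 7*19 + 10*-5 = 83
|u| = 12.2066, |v| = 19.6469
cos(angle) = 0.3461
angle = 69.7515 degrees

69.7515 degrees


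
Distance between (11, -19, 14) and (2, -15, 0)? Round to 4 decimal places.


d = sqrt((2-11)^2 + (-15--19)^2 + (0-14)^2) = 17.1172

17.1172


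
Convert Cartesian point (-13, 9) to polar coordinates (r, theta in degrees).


r = sqrt((-13)^2 + 9^2) = 15.8114
theta = atan2(9, -13) = 145.3048 degrees

r = 15.8114, theta = 145.3048 degrees


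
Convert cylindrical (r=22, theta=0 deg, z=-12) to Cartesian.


x = 22 * cos(0) = 22
y = 22 * sin(0) = 0
z = -12

(22, 0, -12)


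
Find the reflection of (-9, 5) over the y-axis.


Reflection across y-axis: (x, y) -> (-x, y)
(-9, 5) -> (9, 5)

(9, 5)


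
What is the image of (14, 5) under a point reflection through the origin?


Reflection through origin: (x, y) -> (-x, -y)
(14, 5) -> (-14, -5)

(-14, -5)


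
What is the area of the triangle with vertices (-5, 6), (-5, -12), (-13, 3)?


Area = |x1(y2-y3) + x2(y3-y1) + x3(y1-y2)| / 2
= |-5*(-12-3) + -5*(3-6) + -13*(6--12)| / 2
= 72

72


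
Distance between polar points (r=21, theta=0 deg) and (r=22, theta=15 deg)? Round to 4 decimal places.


d = sqrt(r1^2 + r2^2 - 2*r1*r2*cos(t2-t1))
d = sqrt(21^2 + 22^2 - 2*21*22*cos(15-0)) = 5.6995

5.6995


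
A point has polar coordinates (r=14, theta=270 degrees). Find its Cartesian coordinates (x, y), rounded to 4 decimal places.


x = 14 * cos(270) = 0
y = 14 * sin(270) = -14

(0, -14)


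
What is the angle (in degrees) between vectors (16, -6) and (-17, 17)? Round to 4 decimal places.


dot = 16*-17 + -6*17 = -374
|u| = 17.088, |v| = 24.0416
cos(angle) = -0.9104
angle = 155.556 degrees

155.556 degrees


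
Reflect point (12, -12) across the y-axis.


Reflection across y-axis: (x, y) -> (-x, y)
(12, -12) -> (-12, -12)

(-12, -12)


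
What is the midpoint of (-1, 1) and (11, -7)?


Midpoint = ((-1+11)/2, (1+-7)/2) = (5, -3)

(5, -3)


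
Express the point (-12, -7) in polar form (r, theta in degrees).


r = sqrt((-12)^2 + (-7)^2) = 13.8924
theta = atan2(-7, -12) = 210.2564 degrees

r = 13.8924, theta = 210.2564 degrees


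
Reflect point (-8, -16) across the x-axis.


Reflection across x-axis: (x, y) -> (x, -y)
(-8, -16) -> (-8, 16)

(-8, 16)


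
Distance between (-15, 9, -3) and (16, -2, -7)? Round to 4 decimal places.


d = sqrt((16--15)^2 + (-2-9)^2 + (-7--3)^2) = 33.1361

33.1361


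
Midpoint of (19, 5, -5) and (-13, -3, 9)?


Midpoint = ((19+-13)/2, (5+-3)/2, (-5+9)/2) = (3, 1, 2)

(3, 1, 2)


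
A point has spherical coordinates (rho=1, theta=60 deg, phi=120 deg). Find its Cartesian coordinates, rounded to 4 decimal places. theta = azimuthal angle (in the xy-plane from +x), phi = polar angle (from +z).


x = 1 * sin(120) * cos(60) = 0.433
y = 1 * sin(120) * sin(60) = 0.75
z = 1 * cos(120) = -0.5

(0.433, 0.75, -0.5)


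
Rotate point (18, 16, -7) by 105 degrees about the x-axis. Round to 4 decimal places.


x' = 18
y' = 16*cos(105) - -7*sin(105) = 2.6204
z' = 16*sin(105) + -7*cos(105) = 17.2665

(18, 2.6204, 17.2665)


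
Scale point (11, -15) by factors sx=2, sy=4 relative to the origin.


Scaling: (x*sx, y*sy) = (11*2, -15*4) = (22, -60)

(22, -60)


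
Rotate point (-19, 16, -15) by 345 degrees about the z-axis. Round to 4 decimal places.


x' = -19*cos(345) - 16*sin(345) = -14.2115
y' = -19*sin(345) + 16*cos(345) = 20.3724
z' = -15

(-14.2115, 20.3724, -15)


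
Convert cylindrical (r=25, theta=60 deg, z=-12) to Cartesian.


x = 25 * cos(60) = 12.5
y = 25 * sin(60) = 21.6506
z = -12

(12.5, 21.6506, -12)


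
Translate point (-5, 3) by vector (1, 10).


Translation: (x+dx, y+dy) = (-5+1, 3+10) = (-4, 13)

(-4, 13)


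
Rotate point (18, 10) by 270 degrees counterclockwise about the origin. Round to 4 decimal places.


x' = 18*cos(270) - 10*sin(270) = 10
y' = 18*sin(270) + 10*cos(270) = -18

(10, -18)


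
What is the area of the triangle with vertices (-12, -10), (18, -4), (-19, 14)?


Area = |x1(y2-y3) + x2(y3-y1) + x3(y1-y2)| / 2
= |-12*(-4-14) + 18*(14--10) + -19*(-10--4)| / 2
= 381

381


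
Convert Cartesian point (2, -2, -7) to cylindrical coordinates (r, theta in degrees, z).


r = sqrt(2^2 + (-2)^2) = 2.8284
theta = atan2(-2, 2) = 315 deg
z = -7

r = 2.8284, theta = 315 deg, z = -7


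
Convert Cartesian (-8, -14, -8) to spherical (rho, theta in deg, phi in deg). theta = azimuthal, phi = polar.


rho = sqrt((-8)^2 + (-14)^2 + (-8)^2) = 18
theta = atan2(-14, -8) = 240.2551 deg
phi = acos(-8/18) = 116.3878 deg

rho = 18, theta = 240.2551 deg, phi = 116.3878 deg


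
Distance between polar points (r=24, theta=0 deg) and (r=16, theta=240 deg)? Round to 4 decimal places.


d = sqrt(r1^2 + r2^2 - 2*r1*r2*cos(t2-t1))
d = sqrt(24^2 + 16^2 - 2*24*16*cos(240-0)) = 34.8712

34.8712


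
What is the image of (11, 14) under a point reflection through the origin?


Reflection through origin: (x, y) -> (-x, -y)
(11, 14) -> (-11, -14)

(-11, -14)


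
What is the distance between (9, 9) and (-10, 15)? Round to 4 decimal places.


d = sqrt((-10-9)^2 + (15-9)^2) = 19.9249

19.9249


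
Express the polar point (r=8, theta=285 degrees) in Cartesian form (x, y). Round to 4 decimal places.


x = 8 * cos(285) = 2.0706
y = 8 * sin(285) = -7.7274

(2.0706, -7.7274)


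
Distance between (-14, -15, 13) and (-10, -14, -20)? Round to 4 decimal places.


d = sqrt((-10--14)^2 + (-14--15)^2 + (-20-13)^2) = 33.2566

33.2566


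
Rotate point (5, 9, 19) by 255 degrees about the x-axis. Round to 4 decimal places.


x' = 5
y' = 9*cos(255) - 19*sin(255) = 16.0232
z' = 9*sin(255) + 19*cos(255) = -13.6109

(5, 16.0232, -13.6109)


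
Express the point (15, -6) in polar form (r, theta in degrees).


r = sqrt(15^2 + (-6)^2) = 16.1555
theta = atan2(-6, 15) = 338.1986 degrees

r = 16.1555, theta = 338.1986 degrees


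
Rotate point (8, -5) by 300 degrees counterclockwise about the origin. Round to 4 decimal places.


x' = 8*cos(300) - -5*sin(300) = -0.3301
y' = 8*sin(300) + -5*cos(300) = -9.4282

(-0.3301, -9.4282)


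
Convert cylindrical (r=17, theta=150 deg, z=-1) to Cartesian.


x = 17 * cos(150) = -14.7224
y = 17 * sin(150) = 8.5
z = -1

(-14.7224, 8.5, -1)


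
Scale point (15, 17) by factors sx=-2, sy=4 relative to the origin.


Scaling: (x*sx, y*sy) = (15*-2, 17*4) = (-30, 68)

(-30, 68)


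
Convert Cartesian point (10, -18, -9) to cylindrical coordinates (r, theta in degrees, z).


r = sqrt(10^2 + (-18)^2) = 20.5913
theta = atan2(-18, 10) = 299.0546 deg
z = -9

r = 20.5913, theta = 299.0546 deg, z = -9


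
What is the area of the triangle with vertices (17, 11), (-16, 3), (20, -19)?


Area = |x1(y2-y3) + x2(y3-y1) + x3(y1-y2)| / 2
= |17*(3--19) + -16*(-19-11) + 20*(11-3)| / 2
= 507

507


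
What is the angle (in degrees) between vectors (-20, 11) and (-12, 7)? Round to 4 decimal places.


dot = -20*-12 + 11*7 = 317
|u| = 22.8254, |v| = 13.8924
cos(angle) = 0.9997
angle = 1.4456 degrees

1.4456 degrees


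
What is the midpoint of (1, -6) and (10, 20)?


Midpoint = ((1+10)/2, (-6+20)/2) = (5.5, 7)

(5.5, 7)


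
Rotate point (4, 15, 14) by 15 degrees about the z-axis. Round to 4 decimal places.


x' = 4*cos(15) - 15*sin(15) = -0.0186
y' = 4*sin(15) + 15*cos(15) = 15.5242
z' = 14

(-0.0186, 15.5242, 14)


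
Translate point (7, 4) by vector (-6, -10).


Translation: (x+dx, y+dy) = (7+-6, 4+-10) = (1, -6)

(1, -6)


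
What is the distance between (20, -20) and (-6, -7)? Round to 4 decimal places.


d = sqrt((-6-20)^2 + (-7--20)^2) = 29.0689

29.0689


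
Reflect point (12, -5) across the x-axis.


Reflection across x-axis: (x, y) -> (x, -y)
(12, -5) -> (12, 5)

(12, 5)


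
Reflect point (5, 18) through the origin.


Reflection through origin: (x, y) -> (-x, -y)
(5, 18) -> (-5, -18)

(-5, -18)


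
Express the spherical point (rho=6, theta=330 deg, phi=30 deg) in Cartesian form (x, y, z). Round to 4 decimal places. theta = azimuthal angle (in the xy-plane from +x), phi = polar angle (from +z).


x = 6 * sin(30) * cos(330) = 2.5981
y = 6 * sin(30) * sin(330) = -1.5
z = 6 * cos(30) = 5.1962

(2.5981, -1.5, 5.1962)


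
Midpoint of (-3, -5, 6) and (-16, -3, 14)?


Midpoint = ((-3+-16)/2, (-5+-3)/2, (6+14)/2) = (-9.5, -4, 10)

(-9.5, -4, 10)


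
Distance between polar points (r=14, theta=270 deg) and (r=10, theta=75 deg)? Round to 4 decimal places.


d = sqrt(r1^2 + r2^2 - 2*r1*r2*cos(t2-t1))
d = sqrt(14^2 + 10^2 - 2*14*10*cos(75-270)) = 23.8004

23.8004


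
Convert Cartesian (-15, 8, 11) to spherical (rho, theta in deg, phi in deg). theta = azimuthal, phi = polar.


rho = sqrt((-15)^2 + 8^2 + 11^2) = 20.2485
theta = atan2(8, -15) = 151.9275 deg
phi = acos(11/20.2485) = 57.0948 deg

rho = 20.2485, theta = 151.9275 deg, phi = 57.0948 deg


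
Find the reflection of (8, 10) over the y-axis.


Reflection across y-axis: (x, y) -> (-x, y)
(8, 10) -> (-8, 10)

(-8, 10)


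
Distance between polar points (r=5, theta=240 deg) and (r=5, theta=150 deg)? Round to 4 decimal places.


d = sqrt(r1^2 + r2^2 - 2*r1*r2*cos(t2-t1))
d = sqrt(5^2 + 5^2 - 2*5*5*cos(150-240)) = 7.0711

7.0711


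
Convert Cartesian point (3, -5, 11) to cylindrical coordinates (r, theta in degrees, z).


r = sqrt(3^2 + (-5)^2) = 5.831
theta = atan2(-5, 3) = 300.9638 deg
z = 11

r = 5.831, theta = 300.9638 deg, z = 11


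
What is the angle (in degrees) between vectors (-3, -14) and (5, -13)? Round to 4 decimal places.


dot = -3*5 + -14*-13 = 167
|u| = 14.3178, |v| = 13.9284
cos(angle) = 0.8374
angle = 33.1323 degrees

33.1323 degrees


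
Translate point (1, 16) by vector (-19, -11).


Translation: (x+dx, y+dy) = (1+-19, 16+-11) = (-18, 5)

(-18, 5)


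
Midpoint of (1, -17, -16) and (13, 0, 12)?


Midpoint = ((1+13)/2, (-17+0)/2, (-16+12)/2) = (7, -8.5, -2)

(7, -8.5, -2)


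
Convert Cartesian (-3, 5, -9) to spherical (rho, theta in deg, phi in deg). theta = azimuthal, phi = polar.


rho = sqrt((-3)^2 + 5^2 + (-9)^2) = 10.7238
theta = atan2(5, -3) = 120.9638 deg
phi = acos(-9/10.7238) = 147.0615 deg

rho = 10.7238, theta = 120.9638 deg, phi = 147.0615 deg


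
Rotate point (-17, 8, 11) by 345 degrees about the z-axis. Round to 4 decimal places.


x' = -17*cos(345) - 8*sin(345) = -14.3502
y' = -17*sin(345) + 8*cos(345) = 12.1273
z' = 11

(-14.3502, 12.1273, 11)


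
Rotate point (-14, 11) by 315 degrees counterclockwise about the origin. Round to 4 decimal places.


x' = -14*cos(315) - 11*sin(315) = -2.1213
y' = -14*sin(315) + 11*cos(315) = 17.6777

(-2.1213, 17.6777)


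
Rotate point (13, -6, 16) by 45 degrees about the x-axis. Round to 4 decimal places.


x' = 13
y' = -6*cos(45) - 16*sin(45) = -15.5563
z' = -6*sin(45) + 16*cos(45) = 7.0711

(13, -15.5563, 7.0711)


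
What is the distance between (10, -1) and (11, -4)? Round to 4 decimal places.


d = sqrt((11-10)^2 + (-4--1)^2) = 3.1623

3.1623


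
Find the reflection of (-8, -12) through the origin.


Reflection through origin: (x, y) -> (-x, -y)
(-8, -12) -> (8, 12)

(8, 12)


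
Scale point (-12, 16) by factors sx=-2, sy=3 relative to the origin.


Scaling: (x*sx, y*sy) = (-12*-2, 16*3) = (24, 48)

(24, 48)


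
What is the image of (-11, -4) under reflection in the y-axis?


Reflection across y-axis: (x, y) -> (-x, y)
(-11, -4) -> (11, -4)

(11, -4)


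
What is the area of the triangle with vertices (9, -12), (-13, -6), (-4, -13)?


Area = |x1(y2-y3) + x2(y3-y1) + x3(y1-y2)| / 2
= |9*(-6--13) + -13*(-13--12) + -4*(-12--6)| / 2
= 50

50


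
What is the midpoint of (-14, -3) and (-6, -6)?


Midpoint = ((-14+-6)/2, (-3+-6)/2) = (-10, -4.5)

(-10, -4.5)


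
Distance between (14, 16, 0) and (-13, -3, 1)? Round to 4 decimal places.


d = sqrt((-13-14)^2 + (-3-16)^2 + (1-0)^2) = 33.0303

33.0303


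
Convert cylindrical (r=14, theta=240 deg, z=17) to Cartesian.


x = 14 * cos(240) = -7
y = 14 * sin(240) = -12.1244
z = 17

(-7, -12.1244, 17)


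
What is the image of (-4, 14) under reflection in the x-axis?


Reflection across x-axis: (x, y) -> (x, -y)
(-4, 14) -> (-4, -14)

(-4, -14)


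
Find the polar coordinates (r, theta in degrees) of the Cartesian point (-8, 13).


r = sqrt((-8)^2 + 13^2) = 15.2643
theta = atan2(13, -8) = 121.6075 degrees

r = 15.2643, theta = 121.6075 degrees


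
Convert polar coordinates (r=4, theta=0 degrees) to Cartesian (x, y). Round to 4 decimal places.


x = 4 * cos(0) = 4
y = 4 * sin(0) = 0

(4, 0)


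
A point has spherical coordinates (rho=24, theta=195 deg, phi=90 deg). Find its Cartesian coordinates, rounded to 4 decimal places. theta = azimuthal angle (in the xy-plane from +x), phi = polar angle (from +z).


x = 24 * sin(90) * cos(195) = -23.1822
y = 24 * sin(90) * sin(195) = -6.2117
z = 24 * cos(90) = 0

(-23.1822, -6.2117, 0)


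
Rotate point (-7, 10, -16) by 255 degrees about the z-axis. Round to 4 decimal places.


x' = -7*cos(255) - 10*sin(255) = 11.471
y' = -7*sin(255) + 10*cos(255) = 4.1733
z' = -16

(11.471, 4.1733, -16)


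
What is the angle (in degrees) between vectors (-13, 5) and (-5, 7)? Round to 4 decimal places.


dot = -13*-5 + 5*7 = 100
|u| = 13.9284, |v| = 8.6023
cos(angle) = 0.8346
angle = 33.4248 degrees

33.4248 degrees


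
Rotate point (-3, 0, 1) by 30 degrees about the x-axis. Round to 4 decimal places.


x' = -3
y' = 0*cos(30) - 1*sin(30) = -0.5
z' = 0*sin(30) + 1*cos(30) = 0.866

(-3, -0.5, 0.866)


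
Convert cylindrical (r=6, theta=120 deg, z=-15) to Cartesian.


x = 6 * cos(120) = -3
y = 6 * sin(120) = 5.1962
z = -15

(-3, 5.1962, -15)


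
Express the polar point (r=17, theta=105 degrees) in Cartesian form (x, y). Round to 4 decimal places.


x = 17 * cos(105) = -4.3999
y = 17 * sin(105) = 16.4207

(-4.3999, 16.4207)


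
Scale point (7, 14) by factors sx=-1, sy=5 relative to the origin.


Scaling: (x*sx, y*sy) = (7*-1, 14*5) = (-7, 70)

(-7, 70)


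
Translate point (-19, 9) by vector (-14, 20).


Translation: (x+dx, y+dy) = (-19+-14, 9+20) = (-33, 29)

(-33, 29)


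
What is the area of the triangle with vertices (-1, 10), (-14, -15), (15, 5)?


Area = |x1(y2-y3) + x2(y3-y1) + x3(y1-y2)| / 2
= |-1*(-15-5) + -14*(5-10) + 15*(10--15)| / 2
= 232.5

232.5
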